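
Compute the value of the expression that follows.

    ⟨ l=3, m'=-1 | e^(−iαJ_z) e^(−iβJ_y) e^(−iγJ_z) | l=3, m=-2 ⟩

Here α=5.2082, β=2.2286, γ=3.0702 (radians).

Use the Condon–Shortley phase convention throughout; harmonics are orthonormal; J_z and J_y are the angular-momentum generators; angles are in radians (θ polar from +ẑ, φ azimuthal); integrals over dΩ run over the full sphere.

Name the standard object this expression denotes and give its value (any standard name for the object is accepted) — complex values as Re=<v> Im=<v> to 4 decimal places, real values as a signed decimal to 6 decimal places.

Wigner D-matrix element, Re=0.1191 Im=-0.3233

This is a Wigner D-matrix element — the rotation-matrix element ⟨l m'| R(α,β,γ) |l m⟩ in the angular-momentum basis.
D^3_{-1,-2}(5.2082,2.2286,3.0702) = e^{-i·-1·5.2082}·d^3_{-1,-2}(2.2286)·e^{-i·-2·3.0702}. Compute d first:
Half-angle: c=0.440806, s=0.897602. N=√(2·24·1·120)=75.894664
k∈{0,1} keeps every argument non-negative
  k=0: (−1)^1·75.8947/(24)·0.4408^5·0.8976^1 = -0.047241
  k=1: (−1)^2·75.8947/(12)·0.4408^3·0.8976^3 = +0.391764
d^3_{-1,-2}(2.2286) = -0.047241 +0.391764 = +0.344523
Attach z-rotation phases: D = e^{-i(-1)(5.2082)}·(+0.344523)·e^{-i(-2)(3.0702)} = +0.119115-0.323276i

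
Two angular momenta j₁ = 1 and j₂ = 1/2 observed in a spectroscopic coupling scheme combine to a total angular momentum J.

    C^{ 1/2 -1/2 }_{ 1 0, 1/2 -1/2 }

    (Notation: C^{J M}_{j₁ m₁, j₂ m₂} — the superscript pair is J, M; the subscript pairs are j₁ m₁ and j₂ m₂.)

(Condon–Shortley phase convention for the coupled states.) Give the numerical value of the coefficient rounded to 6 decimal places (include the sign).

+√(1/3) ≈ +0.577350

√[2·1!1!0!/3! · 1!1!0!1!0!1!] = √(1/3)
  +(−1)^0/∏(0,1,1,0,0,0)! = 1  (running 1)
⟨..|..⟩ = √(1/3)·(1) = +0.577350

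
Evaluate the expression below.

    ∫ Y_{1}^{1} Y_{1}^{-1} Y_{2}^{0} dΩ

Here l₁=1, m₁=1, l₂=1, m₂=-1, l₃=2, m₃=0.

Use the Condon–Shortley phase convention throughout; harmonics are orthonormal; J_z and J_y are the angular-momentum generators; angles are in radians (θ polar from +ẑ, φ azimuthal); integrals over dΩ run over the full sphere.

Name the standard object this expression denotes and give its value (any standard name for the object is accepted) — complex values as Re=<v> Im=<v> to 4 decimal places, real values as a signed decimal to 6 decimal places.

Gaunt coefficient, +0.126157

This is a Gaunt coefficient — the integral of a triple product of spherical harmonics over the sphere.
Checks pass: Σm=0; 4 even; l₃=2∈[0,2].
(2·1+1)(2·1+1)(2·2+1) = 45
Δ: 0! 2! 2! / 5! → 1/30
sum: t=0:+1/1 = 1/1
3j²(1 1 2; 0 0 0) = Δ·Π!·Σ² = 2/15  (sign +1)
sum: t=0:+1/4 = 1/4
3j²(1 1 2; 1 -1 0) = Δ·Π!·Σ² = 1/30  (sign +1)
combine: 4πI² = 45·2/15·1/30 = 1/5
take √, sign +1: I = 0.12615663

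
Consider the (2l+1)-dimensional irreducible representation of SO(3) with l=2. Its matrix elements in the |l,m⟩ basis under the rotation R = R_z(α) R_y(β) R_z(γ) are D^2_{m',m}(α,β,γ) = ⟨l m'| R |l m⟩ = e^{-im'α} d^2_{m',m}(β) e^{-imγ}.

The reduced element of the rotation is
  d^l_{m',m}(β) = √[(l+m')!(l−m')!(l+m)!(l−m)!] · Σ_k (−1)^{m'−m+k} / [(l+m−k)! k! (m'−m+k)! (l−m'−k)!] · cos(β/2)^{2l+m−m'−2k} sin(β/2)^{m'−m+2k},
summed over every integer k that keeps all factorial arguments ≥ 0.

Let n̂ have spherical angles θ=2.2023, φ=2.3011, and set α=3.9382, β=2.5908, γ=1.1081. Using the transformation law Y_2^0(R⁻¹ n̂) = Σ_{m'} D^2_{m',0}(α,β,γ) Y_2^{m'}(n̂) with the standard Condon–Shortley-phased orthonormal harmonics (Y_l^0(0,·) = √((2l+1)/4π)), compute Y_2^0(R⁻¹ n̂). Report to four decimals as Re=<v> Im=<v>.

Re=-0.1019 Im=0.0000

Need the full column D^2_{m',0} for m'=−2..2 at α=3.9382, β=2.5908, γ=1.1081.
cos(β/2)=0.271928, sin(β/2)=0.962318
d^2_{-2,0}: single k=2 term ⇒ +0.167734;  D = -0.003760+0.167692i
d^2_{-1,0}: k∈[1..2] ⇒ +0.047398 -0.593588 = -0.546190;  D = +0.381862+0.390520i
d^2_{0,0}: k∈[0..2] ⇒ +0.005468 -0.273909 +0.857578 = +0.589137;  D = +0.589137+0.000000i
d^2_{1,0}: k∈[0..1] ⇒ -0.047398 +0.593588 = +0.546190;  D = -0.381862+0.390520i
d^2_{2,0}: single k=0 term ⇒ +0.167734;  D = -0.003760-0.167692i
Y_2^{m'}(θ=2.2023,φ=2.3011) and Σ D·Y over m':
  (-0.0038+0.1677i)·(-0.0277+0.2501i)  (+0.3819+0.3905i)·(+0.2456+0.2742i)  (+0.5891+0.0000i)·(+0.0144+0.0000i)  (-0.3819+0.3905i)·(-0.2456+0.2742i)  (-0.0038-0.1677i)·(-0.0277-0.2501i)
Y_2^0(R⁻¹ n̂) = -0.101854-0.000000i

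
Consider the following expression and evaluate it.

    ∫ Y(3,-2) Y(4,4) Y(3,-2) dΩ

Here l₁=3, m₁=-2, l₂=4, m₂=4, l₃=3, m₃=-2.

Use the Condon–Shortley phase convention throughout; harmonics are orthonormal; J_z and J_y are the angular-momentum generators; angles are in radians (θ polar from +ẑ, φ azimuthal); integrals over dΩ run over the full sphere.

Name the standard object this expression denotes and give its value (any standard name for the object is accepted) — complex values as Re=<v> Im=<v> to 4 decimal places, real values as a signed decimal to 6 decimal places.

Gaunt coefficient, +0.214561

This is a Gaunt coefficient — the integral of a triple product of spherical harmonics over the sphere.
Rules hold: Σm=0, L=10 even, 1≤3≤7.
N = 7·9·7 = 441
Δ = 4!·2!·4!/11! = 1/34650
Racah Σ t=1..3: t=1:−1/72 t=2:+1/16 t=3:−1/72 = 5/144
⇒ 3j(3 4 3; 0 0 0)² = 2/77, sgn -1
Racah Σ t=4..4: t=4:+1/576 = 1/576
⇒ 3j(3 4 3; -2 4 -2)² = 5/99, sgn -1
4πI² = N·(3j₀)²·(3jₘ)² = 70/121
I = +1·√(0.578512/4π) = 0.21456131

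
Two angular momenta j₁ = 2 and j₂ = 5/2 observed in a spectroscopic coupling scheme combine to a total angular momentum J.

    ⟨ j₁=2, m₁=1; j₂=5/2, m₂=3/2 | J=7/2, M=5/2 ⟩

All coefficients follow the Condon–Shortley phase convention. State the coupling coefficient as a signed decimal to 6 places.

√[8·1!3!4!/9! · 3!1!4!1!6!1!] = √(2304/7)
  +(−1)^0/∏(0,1,1,4,2,0)! = 1/48  (running 1/48)
  +(−1)^1/∏(1,0,0,3,3,1)! = -1/36  (running -1/144)
⟨..|..⟩ = √(2304/7)·(-1/144) = -0.125988

-0.125988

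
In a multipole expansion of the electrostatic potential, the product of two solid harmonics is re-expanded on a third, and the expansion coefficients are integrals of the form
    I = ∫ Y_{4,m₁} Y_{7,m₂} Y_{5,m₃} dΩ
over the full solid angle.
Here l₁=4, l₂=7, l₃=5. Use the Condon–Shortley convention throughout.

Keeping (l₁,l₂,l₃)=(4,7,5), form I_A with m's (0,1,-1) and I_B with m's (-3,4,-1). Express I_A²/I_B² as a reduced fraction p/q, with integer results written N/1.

Shared (l₁,l₂,l₃)=(4,7,5): N and (l;000)² cancel in I_A²/I_B².
A: Δ = 6!·2!·8!/17! = 1/6126120; Racah Σ t=2..4: t=2:+1/138240 t=3:−1/25920 t=4:+1/55296 = -11/829440; ⇒ 3j(4 7 5; 0 1 -1)² = 11/1326, sgn -1
B: Δ = 6!·2!·8!/17! = 1/6126120; Racah Σ t=5..6: t=5:−1/345600 t=6:+1/518400 = -1/1036800; ⇒ 3j(4 7 5; -3 4 -1)² = 7/2210, sgn -1
I_A²/I_B² = (11/1326)/(7/2210) = 55/21

55/21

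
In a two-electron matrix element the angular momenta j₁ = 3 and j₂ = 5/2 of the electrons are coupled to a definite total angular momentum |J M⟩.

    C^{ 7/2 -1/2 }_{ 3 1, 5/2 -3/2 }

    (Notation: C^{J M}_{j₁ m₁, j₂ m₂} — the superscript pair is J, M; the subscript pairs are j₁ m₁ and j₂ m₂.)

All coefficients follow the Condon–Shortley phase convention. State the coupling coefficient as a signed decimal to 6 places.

triangle: 2!·4!·3!/10! = 288/3628800
(j±m)!: 4!·2!·1!·4!·3!·4! = 165888
prefactor² = (2J+1)·Δ·N² = 18432/175
  k=0: +1/(0!·2!·2!·1!·2!·2!) = 1/16
  k=1: −1/(1!·1!·1!·0!·3!·3!) = -1/36
Σ = 5/144  ⇒  CG² = 18432/175·(5/144)² = 8/63
CG = +√(8/63) = +0.356348

+√(8/63) = +0.356348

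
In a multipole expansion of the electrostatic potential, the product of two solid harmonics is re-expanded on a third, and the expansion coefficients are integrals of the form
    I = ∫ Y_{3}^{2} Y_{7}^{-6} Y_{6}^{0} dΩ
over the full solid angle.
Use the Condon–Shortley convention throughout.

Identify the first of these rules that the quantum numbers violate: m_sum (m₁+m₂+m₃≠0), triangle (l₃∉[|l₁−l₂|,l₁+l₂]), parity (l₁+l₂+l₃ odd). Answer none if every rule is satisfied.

Σmᵢ = -4  ✗
l₃∈[|l₁−l₂|,l₁+l₂]=[4,10], have l₃=6
Σlᵢ = 16 ⇒ even

m_sum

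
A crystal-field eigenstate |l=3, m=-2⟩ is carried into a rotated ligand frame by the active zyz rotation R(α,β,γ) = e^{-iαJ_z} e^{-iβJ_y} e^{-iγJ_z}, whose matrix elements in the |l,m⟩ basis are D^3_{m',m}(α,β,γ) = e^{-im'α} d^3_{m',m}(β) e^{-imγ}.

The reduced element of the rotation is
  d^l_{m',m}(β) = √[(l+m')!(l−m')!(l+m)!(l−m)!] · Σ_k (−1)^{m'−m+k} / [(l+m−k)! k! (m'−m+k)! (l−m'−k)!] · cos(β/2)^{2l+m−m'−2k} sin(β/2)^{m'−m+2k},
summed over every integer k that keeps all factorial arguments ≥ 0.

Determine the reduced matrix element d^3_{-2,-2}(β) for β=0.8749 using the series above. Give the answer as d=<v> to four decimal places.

d=-0.0517

d^3_{-2,-2}(β=0.8749) via the finite sum:
c=cos(0.874900/2)=0.905835, s=sin(0.874900/2)=0.423631; N=√[1·120·1·120]=120.000000
k∈{0,1} keeps every argument non-negative
  k=0: (−1)^0·120.0000/(120)·0.9058^6·0.4236^0 = +0.552452
  k=1: (−1)^1·120.0000/(24)·0.9058^4·0.4236^2 = -0.604145
d^3_{-2,-2}(0.8749) = +0.552452 -0.604145 = -0.051694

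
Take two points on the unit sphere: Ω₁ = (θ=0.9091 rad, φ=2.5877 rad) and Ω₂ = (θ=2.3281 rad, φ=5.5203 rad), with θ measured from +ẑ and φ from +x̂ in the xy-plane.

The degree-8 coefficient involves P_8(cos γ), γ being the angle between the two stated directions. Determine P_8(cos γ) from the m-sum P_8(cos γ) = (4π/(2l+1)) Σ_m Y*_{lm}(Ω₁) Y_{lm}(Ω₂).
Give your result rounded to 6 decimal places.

0.472431

Term-by-term m-sum for l=8 (normalisation 4π/17 = 0.739198):
  term(m=-8) = (-0.000313, 0.003085)   from Y*(Ω₁)=(-0.021474, 0.074330), Y(Ω₂)=(0.039435, -0.007180)
  term(m=-7) = (0.003932, 0.036320)   from Y*(Ω₁)=(0.178697, -0.161748), Y(Ω₂)=(-0.089028, 0.122668)
  term(m=-6) = (0.044443, 0.135543)   from Y*(Ω₁)=(-0.416344, 0.076521), Y(Ω₂)=(-0.045378, -0.333896)
  term(m=-5) = (0.094270, 0.162441)   from Y*(Ω₁)=(0.378921, 0.147898), Y(Ω₂)=(0.361099, 0.287752)
  term(m=-4) = (0.011939, 0.013212)   from Y*(Ω₁)=(-0.035385, -0.047055), Y(Ω₂)=(-0.301238, 0.027200)
  term(m=-3) = (0.036098, 0.026153)   from Y*(Ω₁)=(-0.030069, -0.329949), Y(Ω₂)=(-0.088498, 0.101338)
  term(m=-2) = (0.086202, 0.038287)   from Y*(Ω₁)=(-0.110191, 0.220734), Y(Ω₂)=(-0.017208, -0.381933)
  term(m=-1) = (-0.009478, -0.002010)   from Y*(Ω₁)=(-0.195483, 0.120901), Y(Ω₂)=(0.030469, 0.029127)
  term(m=+0) = (0.104927, 0.000000)   from Y*(Ω₁)=(0.285453, -0.000000), Y(Ω₂)=(0.367581, 0.000000)
  term(m=+1) = (-0.009478, 0.002010)   from Y*(Ω₁)=(0.195483, 0.120901), Y(Ω₂)=(-0.030469, 0.029127)
  term(m=+2) = (0.086202, -0.038287)   from Y*(Ω₁)=(-0.110191, -0.220734), Y(Ω₂)=(-0.017208, 0.381933)
  term(m=+3) = (0.036098, -0.026153)   from Y*(Ω₁)=(0.030069, -0.329949), Y(Ω₂)=(0.088498, 0.101338)
  term(m=+4) = (0.011939, -0.013212)   from Y*(Ω₁)=(-0.035385, 0.047055), Y(Ω₂)=(-0.301238, -0.027200)
  term(m=+5) = (0.094270, -0.162441)   from Y*(Ω₁)=(-0.378921, 0.147898), Y(Ω₂)=(-0.361099, 0.287752)
  term(m=+6) = (0.044443, -0.135543)   from Y*(Ω₁)=(-0.416344, -0.076521), Y(Ω₂)=(-0.045378, 0.333896)
  term(m=+7) = (0.003932, -0.036320)   from Y*(Ω₁)=(-0.178697, -0.161748), Y(Ω₂)=(0.089028, 0.122668)
  term(m=+8) = (-0.000313, -0.003085)   from Y*(Ω₁)=(-0.021474, -0.074330), Y(Ω₂)=(0.039435, 0.007180)
Σ over m = (0.639113, -0.000000); ×(4π/17) → (0.472431, -0.000000). Real part: 0.472431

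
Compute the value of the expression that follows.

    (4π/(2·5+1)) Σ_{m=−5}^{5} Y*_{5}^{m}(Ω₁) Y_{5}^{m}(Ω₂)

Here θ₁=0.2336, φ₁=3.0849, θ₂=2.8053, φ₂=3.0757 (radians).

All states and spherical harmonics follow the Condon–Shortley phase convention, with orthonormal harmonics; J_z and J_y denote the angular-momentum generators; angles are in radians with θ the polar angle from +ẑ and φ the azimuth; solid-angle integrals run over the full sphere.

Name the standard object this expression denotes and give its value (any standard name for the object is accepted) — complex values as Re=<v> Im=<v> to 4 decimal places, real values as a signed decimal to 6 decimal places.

This sum is the spherical-harmonic addition theorem: it equals the Legendre polynomial P_l(cos γ) of the angle γ between the two directions.
Addition theorem: P_5(cos γ) = (4π/11) Σ_m Y*_{lm}(Ω₁) Y_{lm}(Ω₂), m = −5…5:
  term(m=-5) = 0.00000 + 0.00000j   from Y*(Ω₁)=-0.00030 + 0.00009j, Y(Ω₂)=-0.00172 - 0.00059j
  term(m=-4) = -0.00007 - 0.00000j   from Y*(Ω₁)=0.00399 - 0.00092j, Y(Ω₂)=-0.01586 - 0.00428j
  term(m=-3) = 0.00281 + 0.00008j   from Y*(Ω₁)=-0.03179 + 0.00546j, Y(Ω₂)=-0.08557 - 0.01714j
  term(m=-2) = -0.04736 - 0.00087j   from Y*(Ω₁)=0.16145 - 0.01838j, Y(Ω₂)=-0.28898 - 0.03831j
  term(m=-1) = 0.26728 + 0.00246j   from Y*(Ω₁)=-0.48557 + 0.02756j, Y(Ω₂)=-0.54839 - 0.03619j
  term(m=+0) = -0.17236 + 0.00000j   from Y*(Ω₁)=0.58937 + 0.00000j, Y(Ω₂)=-0.29245 + 0.00000j
  term(m=+1) = 0.26728 - 0.00246j   from Y*(Ω₁)=0.48557 + 0.02756j, Y(Ω₂)=0.54839 - 0.03619j
  term(m=+2) = -0.04736 + 0.00087j   from Y*(Ω₁)=0.16145 + 0.01838j, Y(Ω₂)=-0.28898 + 0.03831j
  term(m=+3) = 0.00281 - 0.00008j   from Y*(Ω₁)=0.03179 + 0.00546j, Y(Ω₂)=0.08557 - 0.01714j
  term(m=+4) = -0.00007 + 0.00000j   from Y*(Ω₁)=0.00399 + 0.00092j, Y(Ω₂)=-0.01586 + 0.00428j
  term(m=+5) = 0.00000 - 0.00000j   from Y*(Ω₁)=0.00030 + 0.00009j, Y(Ω₂)=0.00172 - 0.00059j
Total Σ_m = 0.27297 - 0.00000j. Multiply by 1.142397: 0.31184 - 0.00000j. P_5(cos γ) = 0.311844

Legendre polynomial (addition theorem), +0.311844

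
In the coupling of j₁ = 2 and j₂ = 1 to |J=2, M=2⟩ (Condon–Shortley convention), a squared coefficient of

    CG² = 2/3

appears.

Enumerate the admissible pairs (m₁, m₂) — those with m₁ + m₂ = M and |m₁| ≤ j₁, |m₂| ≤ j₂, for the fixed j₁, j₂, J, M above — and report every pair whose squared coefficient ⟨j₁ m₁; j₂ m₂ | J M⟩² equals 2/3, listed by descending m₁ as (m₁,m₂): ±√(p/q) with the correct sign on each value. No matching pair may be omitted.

(2,0): +√(2/3)

Admissible pairs with m₁+m₂ = M = 2: (1,1), (2,0)
  (m₁,m₂)=(2,0): CG² = 2/3, CG = +√(2/3)   ← matches the target
  (m₁,m₂)=(1,1): CG² = 1/3, CG = −√(1/3)
Pairs with CG² = 2/3: (2,0): +√(2/3)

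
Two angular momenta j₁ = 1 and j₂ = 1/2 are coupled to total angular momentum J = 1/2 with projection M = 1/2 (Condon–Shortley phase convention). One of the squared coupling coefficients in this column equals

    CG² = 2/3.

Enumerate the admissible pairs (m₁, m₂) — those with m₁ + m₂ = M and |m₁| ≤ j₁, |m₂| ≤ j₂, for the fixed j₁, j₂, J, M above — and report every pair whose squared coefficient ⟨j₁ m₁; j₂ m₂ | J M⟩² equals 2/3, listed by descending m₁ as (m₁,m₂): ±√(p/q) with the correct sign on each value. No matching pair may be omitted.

(1,-1/2): +√(2/3)

Admissible pairs with m₁+m₂ = M = 1/2: (0,1/2), (1,-1/2)
  (m₁,m₂)=(1,-1/2): CG² = 2/3, CG = +√(2/3)   ← matches the target
  (m₁,m₂)=(0,1/2): CG² = 1/3, CG = −√(1/3)
Pairs with CG² = 2/3: (1,-1/2): +√(2/3)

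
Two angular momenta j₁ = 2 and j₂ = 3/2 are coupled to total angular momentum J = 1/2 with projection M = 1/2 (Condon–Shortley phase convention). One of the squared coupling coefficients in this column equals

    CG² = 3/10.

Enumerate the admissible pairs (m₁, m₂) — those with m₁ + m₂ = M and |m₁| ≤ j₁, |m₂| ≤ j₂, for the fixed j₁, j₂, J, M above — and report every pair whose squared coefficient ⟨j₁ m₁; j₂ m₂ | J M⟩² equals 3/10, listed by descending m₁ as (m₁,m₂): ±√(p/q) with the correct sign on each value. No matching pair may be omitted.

Admissible pairs with m₁+m₂ = M = 1/2: (-1,3/2), (0,1/2), (1,-1/2), (2,-3/2)
  (m₁,m₂)=(2,-3/2): CG² = 2/5, CG = +√(2/5)
  (m₁,m₂)=(1,-1/2): CG² = 3/10, CG = −√(3/10)   ← matches the target
  (m₁,m₂)=(0,1/2): CG² = 1/5, CG = +√(1/5)
  (m₁,m₂)=(-1,3/2): CG² = 1/10, CG = −√(1/10)
Pairs with CG² = 3/10: (1,-1/2): −√(3/10)

(1,-1/2): −√(3/10)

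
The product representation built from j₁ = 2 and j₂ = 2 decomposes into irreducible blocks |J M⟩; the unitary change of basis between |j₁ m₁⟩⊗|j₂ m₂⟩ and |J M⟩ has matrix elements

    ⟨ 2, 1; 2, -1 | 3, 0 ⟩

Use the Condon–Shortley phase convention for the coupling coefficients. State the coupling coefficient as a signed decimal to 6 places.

triangle: 1!·3!·3!/8! = 36/40320
(j±m)!: 3!·1!·1!·3!·3!·3! = 1296
prefactor² = (2J+1)·Δ·N² = 81/10
  k=0: +1/(0!·1!·1!·1!·2!·2!) = 1/4
  k=1: −1/(1!·0!·0!·0!·3!·3!) = -1/36
Σ = 2/9  ⇒  CG² = 81/10·(2/9)² = 2/5
CG = +√(2/5) = +0.632456

+0.632456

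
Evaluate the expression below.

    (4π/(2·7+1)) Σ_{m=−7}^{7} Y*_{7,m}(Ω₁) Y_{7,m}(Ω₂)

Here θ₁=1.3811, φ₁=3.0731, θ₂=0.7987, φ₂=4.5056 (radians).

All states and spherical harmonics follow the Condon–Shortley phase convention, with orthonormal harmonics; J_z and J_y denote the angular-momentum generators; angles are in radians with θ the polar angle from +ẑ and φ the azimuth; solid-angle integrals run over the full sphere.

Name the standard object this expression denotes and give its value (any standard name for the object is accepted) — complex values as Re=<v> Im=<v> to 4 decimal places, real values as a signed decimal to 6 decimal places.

Legendre polynomial (addition theorem), -0.291056

This sum is the spherical-harmonic addition theorem: it equals the Legendre polynomial P_l(cos γ) of the angle γ between the two directions.
Term-by-term m-sum for l=7 (normalisation 4π/15 = 0.837758):
  term(m=-7) = -0.017583+0.012100i   from Y*(Ω₁)=-0.390860+0.203212i, Y(Ω₂)=+0.048084-0.005958i
  term(m=-6) = -0.037713-0.041219i   from Y*(Ω₁)=+0.290133-0.126431i, Y(Ω₂)=-0.057213-0.166999i
  term(m=-5) = -0.042412+0.051232i   from Y*(Ω₁)=+0.169786-0.060530i, Y(Ω₂)=-0.317072+0.188708i
  term(m=-4) = -0.124732-0.077022i   from Y*(Ω₁)=-0.314460+0.088375i, Y(Ω₂)=+0.303823+0.330319i
  term(m=-3) = -0.006811+0.015463i   from Y*(Ω₁)=-0.085567+0.017834i, Y(Ω₂)=+0.112375-0.157286i
  term(m=-2) = +0.080601+0.022880i   from Y*(Ω₁)=+0.317654-0.043788i, Y(Ω₂)=+0.239261+0.105010i
  term(m=-1) = +0.002263-0.016261i   from Y*(Ω₁)=+0.050474-0.003463i, Y(Ω₂)=+0.066626-0.317589i
  term(m=+0) = -0.054648-0.000000i   from Y*(Ω₁)=-0.317476-0.000000i, Y(Ω₂)=+0.172133+0.000000i
  term(m=+1) = +0.002263+0.016261i   from Y*(Ω₁)=-0.050474-0.003463i, Y(Ω₂)=-0.066626-0.317589i
  term(m=+2) = +0.080601-0.022880i   from Y*(Ω₁)=+0.317654+0.043788i, Y(Ω₂)=+0.239261-0.105010i
  term(m=+3) = -0.006811-0.015463i   from Y*(Ω₁)=+0.085567+0.017834i, Y(Ω₂)=-0.112375-0.157286i
  term(m=+4) = -0.124732+0.077022i   from Y*(Ω₁)=-0.314460-0.088375i, Y(Ω₂)=+0.303823-0.330319i
  term(m=+5) = -0.042412-0.051232i   from Y*(Ω₁)=-0.169786-0.060530i, Y(Ω₂)=+0.317072+0.188708i
  term(m=+6) = -0.037713+0.041219i   from Y*(Ω₁)=+0.290133+0.126431i, Y(Ω₂)=-0.057213+0.166999i
  term(m=+7) = -0.017583-0.012100i   from Y*(Ω₁)=+0.390860+0.203212i, Y(Ω₂)=-0.048084-0.005958i
Total Σ_m = -0.347423+0.000000i. Multiply by 0.837758: -0.291056+0.000000i. P_7(cos γ) = -0.291056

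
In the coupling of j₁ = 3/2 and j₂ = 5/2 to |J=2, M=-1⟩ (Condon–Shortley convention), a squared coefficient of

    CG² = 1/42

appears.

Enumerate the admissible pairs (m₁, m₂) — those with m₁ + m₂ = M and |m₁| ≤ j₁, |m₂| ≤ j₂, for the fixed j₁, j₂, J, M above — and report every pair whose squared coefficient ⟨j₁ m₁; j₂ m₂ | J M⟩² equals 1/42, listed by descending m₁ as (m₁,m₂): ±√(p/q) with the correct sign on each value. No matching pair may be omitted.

Admissible pairs with m₁+m₂ = M = -1: (-3/2,1/2), (-1/2,-1/2), (1/2,-3/2), (3/2,-5/2)
  (m₁,m₂)=(3/2,-5/2): CG² = 5/14, CG = +√(5/14)
  (m₁,m₂)=(1/2,-3/2): CG² = 1/42, CG = +√(1/42)   ← matches the target
  (m₁,m₂)=(-1/2,-1/2): CG² = 25/84, CG = −√(25/84)
  (m₁,m₂)=(-3/2,1/2): CG² = 9/28, CG = +√(9/28)
Pairs with CG² = 1/42: (1/2,-3/2): +√(1/42)

(1/2,-3/2): +√(1/42)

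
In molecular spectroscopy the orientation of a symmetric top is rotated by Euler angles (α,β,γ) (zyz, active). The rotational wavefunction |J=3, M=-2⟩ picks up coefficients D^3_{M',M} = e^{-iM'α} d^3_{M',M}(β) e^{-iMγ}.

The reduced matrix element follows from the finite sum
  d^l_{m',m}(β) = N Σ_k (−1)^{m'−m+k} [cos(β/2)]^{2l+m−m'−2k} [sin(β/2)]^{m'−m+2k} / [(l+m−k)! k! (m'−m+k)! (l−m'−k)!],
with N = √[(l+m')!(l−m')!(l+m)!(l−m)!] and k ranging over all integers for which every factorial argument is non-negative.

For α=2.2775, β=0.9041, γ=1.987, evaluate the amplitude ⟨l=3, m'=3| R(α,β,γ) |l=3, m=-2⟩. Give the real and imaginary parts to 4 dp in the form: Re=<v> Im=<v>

Re=0.0336 Im=0.0098

First d^3_{3,-2}(β=0.9041), then the phase factors e^{-i(3)α} and e^{-i(-2)γ}:
Half-angle: c=0.899554, s=0.436811. N=√(720·1·1·120)=293.938769
The bounds max(0,m−m')=0 and min(l+m,l−m')=0 give 1 term
  k=0: (−1)^5·293.9388/(120)·0.8996^1·0.4368^5 = -0.035040
d^3_{3,-2}(0.9041) = -0.035040
Phases: e^{-i·(3)·2.2775}=+0.852883-0.522103i, e^{-i·(-2)·1.9870}=-0.673097-0.739554i ⇒ D=+0.033646+0.009788i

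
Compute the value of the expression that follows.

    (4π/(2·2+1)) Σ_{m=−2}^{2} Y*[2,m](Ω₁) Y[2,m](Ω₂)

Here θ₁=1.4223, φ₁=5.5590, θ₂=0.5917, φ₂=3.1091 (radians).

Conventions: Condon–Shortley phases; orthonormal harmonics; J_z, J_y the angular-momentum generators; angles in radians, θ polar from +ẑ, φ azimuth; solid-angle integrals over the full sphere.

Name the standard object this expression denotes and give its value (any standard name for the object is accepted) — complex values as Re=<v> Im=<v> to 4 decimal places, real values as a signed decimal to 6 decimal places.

This sum is the spherical-harmonic addition theorem: it equals the Legendre polynomial P_l(cos γ) of the angle γ between the two directions.
Expand P_2 via completeness: Σ_{m} conj(Y_{2,m}) at Ω₁ times Y_{2,m} at Ω₂ —
  m=-2: Y*=0.04614 - 0.37499j  Y=0.11992 + 0.00780j  product 0.00846 - 0.04461j
  m=-1: Y*=0.08467 - 0.07489j  Y=-0.35746 - 0.01162j  product -0.03114 + 0.02579j
  m=+0: Y*=-0.29468 + 0.00000j  Y=0.33642 + 0.00000j  product -0.09914 + 0.00000j
  m=+1: Y*=-0.08467 - 0.07489j  Y=0.35746 - 0.01162j  product -0.03114 - 0.02579j
  m=+2: Y*=0.04614 + 0.37499j  Y=0.11992 - 0.00780j  product 0.00846 + 0.04461j
Σ over m = -0.14449 + 0.00000j; ×(4π/5) → -0.36315 + 0.00000j. Real part: -0.363147

Legendre polynomial (addition theorem), -0.363147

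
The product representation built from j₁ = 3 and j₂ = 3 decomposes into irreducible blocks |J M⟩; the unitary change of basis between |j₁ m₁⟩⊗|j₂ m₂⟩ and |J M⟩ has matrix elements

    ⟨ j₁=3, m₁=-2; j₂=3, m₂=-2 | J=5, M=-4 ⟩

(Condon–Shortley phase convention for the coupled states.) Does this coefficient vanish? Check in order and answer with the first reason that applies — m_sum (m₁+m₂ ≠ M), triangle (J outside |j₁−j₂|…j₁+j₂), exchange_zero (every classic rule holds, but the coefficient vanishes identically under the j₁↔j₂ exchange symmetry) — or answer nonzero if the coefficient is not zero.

exchange_zero

m-sum: m₁+m₂ = -2+(-2) = -4, M = -4  ✓
triangle: |j₁−j₂| = 0 ≤ J = 5 ≤ j₁+j₂ = 6  ✓
exchange: j₁=j₂ and m₁=m₂, and (−1)^(j₁+j₂−J) = (−1)^1 = −1 forces ⟨j₁m₁;j₂m₂|JM⟩ = −⟨j₂m₂;j₁m₁|JM⟩ = −⟨j₁m₁;j₂m₂|JM⟩ ⇒ the coefficient vanishes identically
Racah sum check: Σ_k collapses to 0 ⇒ CG = 0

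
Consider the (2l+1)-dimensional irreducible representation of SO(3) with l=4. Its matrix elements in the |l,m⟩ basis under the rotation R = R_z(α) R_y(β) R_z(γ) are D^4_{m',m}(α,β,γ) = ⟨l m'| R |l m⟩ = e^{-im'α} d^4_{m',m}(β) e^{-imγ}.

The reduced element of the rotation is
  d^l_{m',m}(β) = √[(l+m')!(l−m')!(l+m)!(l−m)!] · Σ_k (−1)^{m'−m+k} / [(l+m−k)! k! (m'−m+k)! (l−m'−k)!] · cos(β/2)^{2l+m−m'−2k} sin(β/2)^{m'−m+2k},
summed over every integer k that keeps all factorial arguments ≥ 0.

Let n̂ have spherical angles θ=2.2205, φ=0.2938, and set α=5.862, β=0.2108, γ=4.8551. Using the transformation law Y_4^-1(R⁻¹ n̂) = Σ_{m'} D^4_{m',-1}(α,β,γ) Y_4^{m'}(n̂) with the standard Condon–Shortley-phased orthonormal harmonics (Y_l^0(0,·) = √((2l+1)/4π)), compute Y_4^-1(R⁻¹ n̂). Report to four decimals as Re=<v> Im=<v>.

Need the full column D^4_{m',-1} for m'=−4..4 at α=5.8620, β=0.2108, γ=4.8551.
cos(β/2)=0.994451, sin(β/2)=0.105205
d^4_{-4,-1}: single k=3 term ⇒ +0.008475;  D = -0.008471-0.000244i
d^4_{-3,-1}: k∈[2..3] ⇒ +0.084965 -0.001585 = +0.083380;  D = -0.075081-0.036264i
d^4_{-2,-1}: k∈[1..3] ⇒ +0.429294 -0.024023 +0.000179 = +0.405450;  D = -0.261093-0.310194i
d^4_{-1,-1}: k∈[0..3] ⇒ +0.956457 -0.160569 +0.003594 -0.000013 = +0.799469;  D = -0.219765-0.768670i
d^4_{0,-1}: k∈[0..3] ⇒ -0.452516 +0.030387 -0.000340 +0.000001 = -0.422468;  D = -0.060086+0.418173i
d^4_{1,-1}: k∈[0..3] ⇒ +0.107046 -0.003594 +0.000020 -0.000000 = +0.103472;  D = +0.055304-0.087453i
d^4_{2,-1}: k∈[0..2] ⇒ -0.016015 +0.000269 -0.000001 = -0.015747;  D = -0.013122+0.008705i
d^4_{3,-1}: k∈[0..1] ⇒ +0.001585 -0.000011 = +0.001574;  D = +0.001553-0.000258i
d^4_{4,-1}: single k=0 term ⇒ -0.000095;  D = -0.000092-0.000024i
Y_4^{m'}(θ=2.2205,φ=0.2938) and Σ D·Y over m':
  (-0.0085-0.0002i)·(+0.0686-0.1642i)  (-0.0751-0.0363i)·(-0.2432+0.2950i)  (-0.2611-0.3102i)·(+0.2757-0.1836i)  (-0.2198-0.7687i)·(+0.0956-0.0289i)  (-0.0601+0.4182i)·(-0.3482+0.0000i)  (+0.0553-0.0875i)·(-0.0956-0.0289i)  (-0.0131+0.0087i)·(+0.2757+0.1836i)  (+0.0016-0.0003i)·(+0.2432+0.2950i)  (-0.0001-0.0000i)·(+0.0686+0.1642i)
Y_4^-1(R⁻¹ n̂) = -0.135507-0.255120i

Re=-0.1355 Im=-0.2551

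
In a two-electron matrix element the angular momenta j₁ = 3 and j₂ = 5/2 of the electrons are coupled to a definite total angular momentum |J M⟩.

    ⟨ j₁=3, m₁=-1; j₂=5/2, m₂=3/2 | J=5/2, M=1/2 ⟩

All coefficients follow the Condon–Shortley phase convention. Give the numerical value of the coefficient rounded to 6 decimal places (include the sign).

+√(1/35) = +0.169031

j₁+j₂−J=3  J+j₁−j₂=3  J−j₁+j₂=2  j₁+j₂+J+1=9
(j₁±m₁, j₂±m₂, J±M) = (2,4,4,1,3,2)
P² = 576/35
sum k=2..3:
  [2] +1/8 = 1/8
  [3] −1/12 = -1/12
S = 1/24
C² = P²·S² = 1/35 ; C = +0.169031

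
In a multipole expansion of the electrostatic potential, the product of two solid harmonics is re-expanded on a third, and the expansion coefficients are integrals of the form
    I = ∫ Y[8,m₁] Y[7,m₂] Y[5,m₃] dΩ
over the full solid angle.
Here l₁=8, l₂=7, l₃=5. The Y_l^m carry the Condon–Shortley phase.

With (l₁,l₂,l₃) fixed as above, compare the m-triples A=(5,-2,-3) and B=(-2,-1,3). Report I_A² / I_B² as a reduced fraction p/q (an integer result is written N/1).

l's match ⇒ only the (l;m) 3-j factors differ between A and B.
A: triangle coeff Δ(8,7,5) = 1/814773960; Σ_t [1,3]: t=1:−1/418037760 t=2:+1/58060800 t=3:−1/87091200 = 1/298598400; (3j)²=7/3876 [(8 7 5; 5 -2 -3)], sign=+1
B: triangle coeff Δ(8,7,5) = 1/814773960; Σ_t [4,6]: t=4:+1/49766400 t=5:−1/10368000 t=6:+1/19906560 = -13/497664000; (3j)²=91/17765 [(8 7 5; -2 -1 3)], sign=-1
I_A²/I_B² = (7/3876)/(91/17765) = 55/156

55/156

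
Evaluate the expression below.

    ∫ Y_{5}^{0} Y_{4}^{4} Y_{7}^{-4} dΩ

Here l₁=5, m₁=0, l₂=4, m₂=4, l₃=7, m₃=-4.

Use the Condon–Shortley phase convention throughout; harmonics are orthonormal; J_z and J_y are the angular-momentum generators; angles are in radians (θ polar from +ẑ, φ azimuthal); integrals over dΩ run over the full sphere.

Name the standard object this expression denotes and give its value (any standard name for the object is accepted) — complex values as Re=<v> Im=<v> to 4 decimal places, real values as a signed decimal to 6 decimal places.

This is a Gaunt coefficient — the integral of a triple product of spherical harmonics over the sphere.
Rules hold: Σm=0, L=16 even, 1≤7≤9.
N = 11·9·15 = 1485
Δ = 2!·8!·6!/17! = 1/6126120
Racah Σ t=0..2: t=0:+1/69120 t=1:−1/20736 t=2:+1/69120 = -1/51840
⇒ 3j(5 4 7; 0 0 0)² = 280/21879, sgn +1
Racah Σ t=2..2: t=2:+1/1036800 = 1/1036800
⇒ 3j(5 4 7; 0 4 -4)² = 14/663, sgn -1
4πI² = N·(3j₀)²·(3jₘ)² = 19600/48841
I = -1·√(0.401302/4π) = -0.17870258

Gaunt coefficient, -0.178703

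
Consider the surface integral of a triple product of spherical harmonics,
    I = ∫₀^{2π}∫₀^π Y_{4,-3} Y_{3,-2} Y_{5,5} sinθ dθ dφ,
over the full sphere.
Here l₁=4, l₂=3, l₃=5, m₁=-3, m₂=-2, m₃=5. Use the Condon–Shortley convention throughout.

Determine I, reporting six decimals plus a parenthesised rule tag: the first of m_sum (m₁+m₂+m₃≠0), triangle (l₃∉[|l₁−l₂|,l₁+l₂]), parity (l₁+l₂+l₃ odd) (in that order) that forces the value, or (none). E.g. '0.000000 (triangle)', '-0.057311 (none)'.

-0.212007 (none)

Rules hold: Σm=0, L=12 even, 1≤5≤7.
N = 9·7·11 = 693
Δ = 2!·6!·4!/13! = 1/180180
Racah Σ t=0..2: t=0:+1/576 t=1:−1/144 t=2:+1/576 = -1/288
⇒ 3j(4 3 5; 0 0 0)² = 20/1001, sgn +1
Racah Σ t=1..1: t=1:−1/17280 = -1/17280
⇒ 3j(4 3 5; -3 -2 5)² = 35/858, sgn -1
4πI² = N·(3j₀)²·(3jₘ)² = 1050/1859
I = -1·√(0.56482/4π) = -0.21200691
No selection rule forces the value: the integral is nonzero (none).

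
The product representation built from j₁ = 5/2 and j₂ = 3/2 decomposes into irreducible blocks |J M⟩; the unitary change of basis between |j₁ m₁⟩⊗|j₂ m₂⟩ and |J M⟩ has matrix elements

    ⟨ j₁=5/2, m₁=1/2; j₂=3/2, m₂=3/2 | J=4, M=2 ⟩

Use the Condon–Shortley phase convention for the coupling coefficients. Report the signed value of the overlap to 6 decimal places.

+√(5/14) ≈ +0.597614

√[9·0!5!3!/9! · 3!2!3!0!6!2!] = √(12960/7)
  +(−1)^0/∏(0,0,2,3,3,0)! = 1/72  (running 1/72)
⟨..|..⟩ = √(12960/7)·(1/72) = +0.597614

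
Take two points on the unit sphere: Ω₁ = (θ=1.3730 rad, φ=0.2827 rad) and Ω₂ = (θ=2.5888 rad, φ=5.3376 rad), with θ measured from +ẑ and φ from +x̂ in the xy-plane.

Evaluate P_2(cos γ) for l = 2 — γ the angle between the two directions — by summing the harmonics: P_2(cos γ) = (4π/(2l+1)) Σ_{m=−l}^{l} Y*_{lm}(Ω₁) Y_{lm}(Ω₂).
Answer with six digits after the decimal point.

Addition theorem: P_2(cos γ) = (4π/5) Σ_m Y*_{lm}(Ω₁) Y_{lm}(Ω₂), m = −2…2:
  m=-2: (0.313565, 0.198956) × (-0.033537, 0.101075) = (-0.030626, 0.025021)  (running Σ = (-0.030626, 0.025021))
  m=-1: (0.142944, 0.041522) × (-0.202048, -0.279921) = (-0.017259, -0.048403)  (running Σ = (-0.047884, -0.023381))
  m=0: (-0.278854, -0.000000) × (0.369928, 0.000000) = (-0.103156, -0.000000)  (running Σ = (-0.151040, -0.023381))
  m=1: (-0.142944, 0.041522) × (0.202048, -0.279921) = (-0.017259, 0.048403)  (running Σ = (-0.168299, 0.025021))
  m=2: (0.313565, -0.198956) × (-0.033537, -0.101075) = (-0.030626, -0.025021)  (running Σ = (-0.198925, 0.000000))
Accumulated sum (-0.198925, 0.000000); after 4π/(2l+1) scaling, (-0.499952, 0.000000) ⇒ P_2 = -0.499952

-0.499952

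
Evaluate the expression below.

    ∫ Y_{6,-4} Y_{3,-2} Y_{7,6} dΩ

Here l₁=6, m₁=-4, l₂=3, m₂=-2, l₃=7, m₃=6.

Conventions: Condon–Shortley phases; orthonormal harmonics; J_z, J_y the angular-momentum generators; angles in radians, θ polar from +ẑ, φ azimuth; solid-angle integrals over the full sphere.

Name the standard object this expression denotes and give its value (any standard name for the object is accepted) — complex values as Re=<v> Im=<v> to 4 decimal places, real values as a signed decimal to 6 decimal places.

This is a Gaunt coefficient — the integral of a triple product of spherical harmonics over the sphere.
Rules hold: Σm=0, L=16 even, 3≤7≤9.
N = 13·7·15 = 1365
Δ = 2!·10!·4!/17! = 1/2042040
Racah Σ t=0..2: t=0:+1/207360 t=1:−1/57600 t=2:+1/207360 = -1/129600
⇒ 3j(6 3 7; 0 0 0)² = 168/12155, sgn +1
Racah Σ t=0..1: t=0:+1/43545600 t=1:−1/8709120 = -1/10886400
⇒ 3j(6 3 7; -4 -2 6)² = 8/357, sgn +1
4πI² = N·(3j₀)²·(3jₘ)² = 1344/3179
I = +1·√(0.422774/4π) = 0.18342116

Gaunt coefficient, +0.183421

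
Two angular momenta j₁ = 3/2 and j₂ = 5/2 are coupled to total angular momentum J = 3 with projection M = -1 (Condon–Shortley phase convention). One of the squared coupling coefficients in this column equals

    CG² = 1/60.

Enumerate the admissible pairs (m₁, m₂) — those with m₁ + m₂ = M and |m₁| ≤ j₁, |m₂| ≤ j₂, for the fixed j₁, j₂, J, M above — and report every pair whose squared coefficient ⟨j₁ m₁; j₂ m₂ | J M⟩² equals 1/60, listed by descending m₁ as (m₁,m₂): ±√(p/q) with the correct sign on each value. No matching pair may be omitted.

(-1/2,-1/2): −√(1/60)

Admissible pairs with m₁+m₂ = M = -1: (-3/2,1/2), (-1/2,-1/2), (1/2,-3/2), (3/2,-5/2)
  (m₁,m₂)=(3/2,-5/2): CG² = 1/8, CG = +√(1/8)
  (m₁,m₂)=(1/2,-3/2): CG² = 49/120, CG = +√(49/120)
  (m₁,m₂)=(-1/2,-1/2): CG² = 1/60, CG = −√(1/60)   ← matches the target
  (m₁,m₂)=(-3/2,1/2): CG² = 9/20, CG = −√(9/20)
Pairs with CG² = 1/60: (-1/2,-1/2): −√(1/60)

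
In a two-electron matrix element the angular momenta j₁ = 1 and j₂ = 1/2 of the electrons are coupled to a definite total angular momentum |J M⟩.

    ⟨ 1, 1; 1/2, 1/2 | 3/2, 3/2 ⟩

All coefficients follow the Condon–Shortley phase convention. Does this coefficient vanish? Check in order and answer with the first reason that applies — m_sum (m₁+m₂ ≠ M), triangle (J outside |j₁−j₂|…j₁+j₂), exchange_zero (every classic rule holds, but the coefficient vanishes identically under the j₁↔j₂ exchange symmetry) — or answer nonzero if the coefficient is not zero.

m-sum: m₁+m₂ = 1+1/2 = 3/2, M = 3/2  ✓
triangle: |j₁−j₂| = 1/2 ≤ J = 3/2 ≤ j₁+j₂ = 3/2  ✓
exchange: j₁≠j₂ or m₁≠m₂ — the exchange symmetry imposes no constraint here
value check: CG = +1 = +1.000000 ≠ 0

nonzero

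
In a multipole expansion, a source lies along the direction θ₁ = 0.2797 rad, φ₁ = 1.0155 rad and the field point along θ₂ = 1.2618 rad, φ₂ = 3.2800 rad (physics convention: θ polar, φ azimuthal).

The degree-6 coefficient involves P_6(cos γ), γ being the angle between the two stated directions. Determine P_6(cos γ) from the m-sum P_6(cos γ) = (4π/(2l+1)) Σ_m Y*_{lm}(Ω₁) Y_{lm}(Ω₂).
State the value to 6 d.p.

Summing Y*_{l m}(θ₁,φ₁)·Y_{l m}(θ₂,φ₂) over m ∈ [−6, 6]; prefactor 4π/(2·6+1) = 0.966644:
  m=-6: Y*=0.00021 - 0.00004j  Y=0.24356 - 0.26655j  product 0.00004 - 0.00007j
  m=-5: Y*=0.00092 - 0.00241j  Y=-0.30742 + 0.25478j  product 0.00033 + 0.00098j
  m=-4: Y*=-0.01150 - 0.01511j  Y=0.00431 - 0.00267j  product -0.00009 - 0.00003j
  m=-3: Y*=-0.09391 + 0.00896j  Y=0.31070 - 0.13697j  product -0.02795 + 0.01565j
  m=-2: Y*=-0.13817 + 0.27874j  Y=-0.10872 + 0.03089j  product 0.00641 - 0.03457j
  m=-1: Y*=0.31396 + 0.50606j  Y=-0.29645 + 0.04129j  product -0.11397 - 0.13706j
  m=+0: Y*=0.33625 + 0.00000j  Y=0.13979 + 0.00000j  product 0.04700 + 0.00000j
  m=+1: Y*=-0.31396 + 0.50606j  Y=0.29645 + 0.04129j  product -0.11397 + 0.13706j
  m=+2: Y*=-0.13817 - 0.27874j  Y=-0.10872 - 0.03089j  product 0.00641 + 0.03457j
  m=+3: Y*=0.09391 + 0.00896j  Y=-0.31070 - 0.13697j  product -0.02795 - 0.01565j
  m=+4: Y*=-0.01150 + 0.01511j  Y=0.00431 + 0.00267j  product -0.00009 + 0.00003j
  m=+5: Y*=-0.00092 - 0.00241j  Y=0.30742 + 0.25478j  product 0.00033 - 0.00098j
  m=+6: Y*=0.00021 + 0.00004j  Y=0.24356 + 0.26655j  product 0.00004 + 0.00007j
Accumulated sum -0.22346 - 0.00000j; after 4π/(2l+1) scaling, -0.21600 - 0.00000j ⇒ P_6 = -0.216004

-0.216004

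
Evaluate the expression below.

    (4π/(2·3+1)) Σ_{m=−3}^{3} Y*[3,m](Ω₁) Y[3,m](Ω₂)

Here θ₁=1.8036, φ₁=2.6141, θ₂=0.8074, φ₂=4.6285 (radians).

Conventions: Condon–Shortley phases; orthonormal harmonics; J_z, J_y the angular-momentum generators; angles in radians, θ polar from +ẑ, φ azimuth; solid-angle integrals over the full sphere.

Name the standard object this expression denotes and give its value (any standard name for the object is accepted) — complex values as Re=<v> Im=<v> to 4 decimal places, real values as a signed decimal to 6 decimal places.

Legendre polynomial (addition theorem), +0.446548

This sum is the spherical-harmonic addition theorem: it equals the Legendre polynomial P_l(cos γ) of the angle γ between the two directions.
Term-by-term m-sum for l=3 (normalisation 4π/7 = 1.795196):
  term(m=-3) = (0.058746, 0.014375)   from Y*(Ω₁)=(0.004490, 0.384334), Y(Ω₂)=(0.039183, -0.152394)
  term(m=-2) = (0.052000, -0.063834)   from Y*(Ω₁)=(-0.110106, 0.194186), Y(Ω₂)=(-0.363652, -0.061592)
  term(m=-1) = (0.032147, 0.067652)   from Y*(Ω₁)=(0.199406, -0.116165), Y(Ω₂)=(-0.027195, 0.323423)
  term(m=+0) = (-0.037042, 0.000000)   from Y*(Ω₁)=(0.235371, -0.000000), Y(Ω₂)=(-0.157377, 0.000000)
  term(m=+1) = (0.032147, -0.067652)   from Y*(Ω₁)=(-0.199406, -0.116165), Y(Ω₂)=(0.027195, 0.323423)
  term(m=+2) = (0.052000, 0.063834)   from Y*(Ω₁)=(-0.110106, -0.194186), Y(Ω₂)=(-0.363652, 0.061592)
  term(m=+3) = (0.058746, -0.014375)   from Y*(Ω₁)=(-0.004490, 0.384334), Y(Ω₂)=(-0.039183, -0.152394)
Accumulated sum (0.248746, 0.000000); after 4π/(2l+1) scaling, (0.446548, 0.000000) ⇒ P_3 = 0.446548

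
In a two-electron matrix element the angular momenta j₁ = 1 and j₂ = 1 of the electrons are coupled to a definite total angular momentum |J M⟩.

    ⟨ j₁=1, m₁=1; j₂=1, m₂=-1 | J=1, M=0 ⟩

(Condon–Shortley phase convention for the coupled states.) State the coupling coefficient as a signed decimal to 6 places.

triangle: 1!·1!·1!/4! = 1/24
(j±m)!: 2!·0!·0!·2!·1!·1! = 4
prefactor² = (2J+1)·Δ·N² = 1/2
  k=0: +1/(0!·1!·0!·0!·1!·1!) = 1
Σ = 1  ⇒  CG² = 1/2·1² = 1/2
CG = +√(1/2) = +0.707107

+0.707107  (= +√(1/2))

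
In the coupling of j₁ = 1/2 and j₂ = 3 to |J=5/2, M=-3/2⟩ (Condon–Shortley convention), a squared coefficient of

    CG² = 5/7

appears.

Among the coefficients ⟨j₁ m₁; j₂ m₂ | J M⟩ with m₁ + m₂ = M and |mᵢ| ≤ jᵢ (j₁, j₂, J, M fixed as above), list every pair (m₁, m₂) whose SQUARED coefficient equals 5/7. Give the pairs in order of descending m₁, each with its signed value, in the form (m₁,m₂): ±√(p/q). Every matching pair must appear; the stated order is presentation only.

(1/2,-2): +√(5/7)

Admissible pairs with m₁+m₂ = M = -3/2: (-1/2,-1), (1/2,-2)
  (m₁,m₂)=(1/2,-2): CG² = 5/7, CG = +√(5/7)   ← matches the target
  (m₁,m₂)=(-1/2,-1): CG² = 2/7, CG = −√(2/7)
Pairs with CG² = 5/7: (1/2,-2): +√(5/7)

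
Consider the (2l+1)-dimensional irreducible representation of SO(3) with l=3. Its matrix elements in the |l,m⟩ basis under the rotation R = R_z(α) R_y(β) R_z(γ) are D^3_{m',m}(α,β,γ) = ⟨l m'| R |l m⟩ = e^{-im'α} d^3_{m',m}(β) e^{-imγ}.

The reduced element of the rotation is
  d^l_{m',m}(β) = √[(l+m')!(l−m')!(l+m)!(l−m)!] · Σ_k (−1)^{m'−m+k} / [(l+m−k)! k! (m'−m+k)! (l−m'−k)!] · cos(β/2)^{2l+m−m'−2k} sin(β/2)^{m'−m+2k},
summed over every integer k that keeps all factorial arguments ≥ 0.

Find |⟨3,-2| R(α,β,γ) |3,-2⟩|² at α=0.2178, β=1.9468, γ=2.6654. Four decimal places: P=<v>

P=0.0964

Split into d^3_{-2,-2}(β=1.9468) × two z-phases.
c=cos(1.946800/2)=0.562492, s=sin(1.946800/2)=0.826803; N=√[1·120·1·120]=120.000000
k∈{0,1} keeps every argument non-negative
  k=0: (−1)^0·120.0000/(120)·0.5625^6·0.8268^0 = +0.031674
  k=1: (−1)^1·120.0000/(24)·0.5625^4·0.8268^2 = -0.342167
d^3_{-2,-2}(1.9468) = +0.031674 -0.342167 = -0.310494
|D^3_{-2,-2}|² = |d^3_{-2,-2}(β)|² = (-0.310494)² = 0.096406 (the z-rotation phases have unit modulus)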